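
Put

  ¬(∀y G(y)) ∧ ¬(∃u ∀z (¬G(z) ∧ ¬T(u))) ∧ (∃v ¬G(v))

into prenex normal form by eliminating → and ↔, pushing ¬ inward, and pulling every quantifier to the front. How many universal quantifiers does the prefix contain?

1

Push ¬ through the quantifiers and connectives to reach negation normal form:
  (∃y ¬G(y)) ∧ (∀u ∃z (G(z) ∨ T(u))) ∧ (∃v ¬G(v))
Pull the quantifiers to the front (each side's bound variable is not free in the other side):
  ∃y ∀u ∃z ∃v (¬G(y) ∧ (G(z) ∨ T(u)) ∧ ¬G(v))
The prefix is ∃y ∀u ∃z ∃v: 1 universal, 3 existential.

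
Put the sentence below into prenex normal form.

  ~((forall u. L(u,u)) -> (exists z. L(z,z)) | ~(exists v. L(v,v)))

First replace A → B with ¬A ∨ B.
  ~(~(forall u. L(u,u)) | (exists z. L(z,z)) | ~(exists v. L(v,v)))
Move each ¬ inward, flipping quantifiers it crosses:
  (forall u. L(u,u)) & (forall z. ~L(z,z)) & (exists v. L(v,v))
All bound variables are already distinct, so no renaming is needed.
Finally move all quantifiers to the prefix:
  forall u. forall z. exists v. (L(u,u) & ~L(z,z) & L(v,v))

forall u. forall z. exists v. (L(u,u) & ~L(z,z) & L(v,v))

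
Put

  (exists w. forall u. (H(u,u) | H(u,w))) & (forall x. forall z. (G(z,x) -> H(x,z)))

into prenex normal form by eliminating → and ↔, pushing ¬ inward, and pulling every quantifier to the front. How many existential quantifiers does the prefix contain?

1

First replace A → B with ¬A ∨ B.
  (exists w. forall u. (H(u,u) | H(u,w))) & (forall x. forall z. (~G(z,x) | H(x,z)))
Pull the quantifiers to the front (each side's bound variable is not free in the other side):
  exists w. forall u. forall x. forall z. ((H(u,u) | H(u,w)) & (~G(z,x) | H(x,z)))
The prefix is exists w forall u forall x forall z: 3 universal, 1 existential.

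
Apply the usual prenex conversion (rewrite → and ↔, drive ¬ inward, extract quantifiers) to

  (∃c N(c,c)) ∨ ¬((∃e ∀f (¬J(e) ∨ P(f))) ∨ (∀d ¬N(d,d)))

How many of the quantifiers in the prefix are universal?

Move each ¬ inward, flipping quantifiers it crosses:
  (∃c N(c,c)) ∨ (∀e ∃f (J(e) ∧ ¬P(f))) ∧ (∃d N(d,d))
All bound variables are already distinct, so no renaming is needed.
Extract every quantifier outward, since the variables are now distinct and don't occur free across branches:
  ∃c ∀e ∃f ∃d (N(c,c) ∨ J(e) ∧ ¬P(f) ∧ N(d,d))
The prefix is ∃c ∀e ∃f ∃d: 1 universal, 3 existential.

1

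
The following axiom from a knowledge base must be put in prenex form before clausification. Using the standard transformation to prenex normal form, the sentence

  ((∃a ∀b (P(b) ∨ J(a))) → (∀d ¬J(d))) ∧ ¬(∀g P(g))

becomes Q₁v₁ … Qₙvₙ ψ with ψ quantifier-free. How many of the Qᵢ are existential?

2

First replace A → B with ¬A ∨ B.
  (¬(∃a ∀b (P(b) ∨ J(a))) ∨ (∀d ¬J(d))) ∧ ¬(∀g P(g))
Move each ¬ inward, flipping quantifiers it crosses:
  ((∀a ∃b (¬P(b) ∧ ¬J(a))) ∨ (∀d ¬J(d))) ∧ (∃g ¬P(g))
All bound variables are already distinct, so no renaming is needed.
Extract every quantifier outward, since the variables are now distinct and don't occur free across branches:
  ∀a ∃b ∀d ∃g ((¬P(b) ∧ ¬J(a) ∨ ¬J(d)) ∧ ¬P(g))
The prefix is ∀a ∃b ∀d ∃g: 2 universal, 2 existential.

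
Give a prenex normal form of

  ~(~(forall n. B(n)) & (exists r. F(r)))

forall n. forall r. (B(n) | ~F(r))

Push ¬ through the quantifiers and connectives to reach negation normal form:
  (forall n. B(n)) | (forall r. ~F(r))
All bound variables are already distinct, so no renaming is needed.
Pull the quantifiers to the front (each side's bound variable is not free in the other side):
  forall n. forall r. (B(n) | ~F(r))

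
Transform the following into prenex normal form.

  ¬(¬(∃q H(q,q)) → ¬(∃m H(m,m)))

∀q ∃m (¬H(q,q) ∧ H(m,m))

Rewrite implications/biconditionals: A → B as ¬A ∨ B.
  ¬(¬¬(∃q H(q,q)) ∨ ¬(∃m H(m,m)))
Move each ¬ inward, flipping quantifiers it crosses:
  (∀q ¬H(q,q)) ∧ (∃m H(m,m))
Extract every quantifier outward, since the variables are now distinct and don't occur free across branches:
  ∀q ∃m (¬H(q,q) ∧ H(m,m))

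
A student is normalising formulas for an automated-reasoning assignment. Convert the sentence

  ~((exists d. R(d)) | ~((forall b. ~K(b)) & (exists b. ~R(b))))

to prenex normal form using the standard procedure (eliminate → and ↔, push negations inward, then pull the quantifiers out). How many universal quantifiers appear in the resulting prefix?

2

Move each ¬ inward, flipping quantifiers it crosses:
  (forall d. ~R(d)) & (forall b. ~K(b)) & (exists b. ~R(b))
Give each quantifier a distinct variable: b↦w.
  (forall d. ~R(d)) & (forall b. ~K(b)) & (exists w. ~R(w))
Pull the quantifiers to the front (each side's bound variable is not free in the other side):
  forall d. forall b. exists w. (~R(d) & ~K(b) & ~R(w))
The prefix is forall d forall b exists w: 2 universal, 1 existential.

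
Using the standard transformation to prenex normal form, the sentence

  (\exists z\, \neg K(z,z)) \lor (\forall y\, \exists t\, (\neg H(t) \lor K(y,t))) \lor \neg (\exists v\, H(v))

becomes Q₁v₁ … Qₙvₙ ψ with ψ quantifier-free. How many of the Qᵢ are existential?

Drive negations inward (¬∀x A ≡ ∃x ¬A, ¬∃x A ≡ ∀x ¬A, De Morgan for ∧/∨):
  (\exists z\, \neg K(z,z)) \lor (\forall y\, \exists t\, (\neg H(t) \lor K(y,t))) \lor (\forall v\, \neg H(v))
All bound variables are already distinct, so no renaming is needed.
Finally move all quantifiers to the prefix:
  \exists z\, \forall y\, \exists t\, \forall v\, (\neg K(z,z) \lor \neg H(t) \lor K(y,t) \lor \neg H(v))
The prefix is \exists z \forall y \exists t \forall v: 2 universal, 2 existential.

2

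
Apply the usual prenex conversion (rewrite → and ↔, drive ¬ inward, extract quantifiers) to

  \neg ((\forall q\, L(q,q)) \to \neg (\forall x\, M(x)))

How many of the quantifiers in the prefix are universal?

2

Eliminate → and ↔ using ¬ and ∨.
  \neg (\neg (\forall q\, L(q,q)) \lor \neg (\forall x\, M(x)))
Push ¬ through the quantifiers and connectives to reach negation normal form:
  (\forall q\, L(q,q)) \land (\forall x\, M(x))
All bound variables are already distinct, so no renaming is needed.
Pull the quantifiers to the front (each side's bound variable is not free in the other side):
  \forall q\, \forall x\, (L(q,q) \land M(x))
The prefix is \forall q \forall x: 2 universal, 0 existential.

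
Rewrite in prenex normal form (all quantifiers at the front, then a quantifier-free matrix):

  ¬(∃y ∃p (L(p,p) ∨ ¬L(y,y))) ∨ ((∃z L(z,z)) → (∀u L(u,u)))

∀y ∀p ∀z ∀u (¬L(p,p) ∧ L(y,y) ∨ ¬L(z,z) ∨ L(u,u))

Rewrite implications/biconditionals: A → B as ¬A ∨ B.
  ¬(∃y ∃p (L(p,p) ∨ ¬L(y,y))) ∨ ¬(∃z L(z,z)) ∨ (∀u L(u,u))
Drive negations inward (¬∀x A ≡ ∃x ¬A, ¬∃x A ≡ ∀x ¬A, De Morgan for ∧/∨):
  (∀y ∀p (¬L(p,p) ∧ L(y,y))) ∨ (∀z ¬L(z,z)) ∨ (∀u L(u,u))
Extract every quantifier outward, since the variables are now distinct and don't occur free across branches:
  ∀y ∀p ∀z ∀u (¬L(p,p) ∧ L(y,y) ∨ ¬L(z,z) ∨ L(u,u))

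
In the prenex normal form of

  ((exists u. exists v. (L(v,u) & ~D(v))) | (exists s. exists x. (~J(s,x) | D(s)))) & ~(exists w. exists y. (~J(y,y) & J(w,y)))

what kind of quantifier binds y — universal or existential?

universal

Drive negations inward (¬∀x A ≡ ∃x ¬A, ¬∃x A ≡ ∀x ¬A, De Morgan for ∧/∨):
  ((exists u. exists v. (L(v,u) & ~D(v))) | (exists s. exists x. (~J(s,x) | D(s)))) & (forall w. forall y. (J(y,y) | ~J(w,y)))
Finally move all quantifiers to the prefix:
  exists u. exists v. exists s. exists x. forall w. forall y. ((L(v,u) & ~D(v) | ~J(s,x) | D(s)) & (J(y,y) | ~J(w,y)))
The quantifier exists y sits under an odd number of negations, so it flips to forall y.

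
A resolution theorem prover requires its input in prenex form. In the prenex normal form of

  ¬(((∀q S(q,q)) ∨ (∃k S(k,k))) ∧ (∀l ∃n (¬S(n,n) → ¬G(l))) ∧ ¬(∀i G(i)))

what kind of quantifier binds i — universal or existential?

First replace A → B with ¬A ∨ B.
  ¬(((∀q S(q,q)) ∨ (∃k S(k,k))) ∧ (∀l ∃n (¬¬S(n,n) ∨ ¬G(l))) ∧ ¬(∀i G(i)))
Push ¬ through the quantifiers and connectives to reach negation normal form:
  (∃q ¬S(q,q)) ∧ (∀k ¬S(k,k)) ∨ (∃l ∀n (¬S(n,n) ∧ G(l))) ∨ (∀i G(i))
All bound variables are already distinct, so no renaming is needed.
Finally move all quantifiers to the prefix:
  ∃q ∀k ∃l ∀n ∀i (¬S(q,q) ∧ ¬S(k,k) ∨ ¬S(n,n) ∧ G(l) ∨ G(i))
The quantifier ∀i sits under an even number of negations (counting the antecedent side of each →), so it remains universal.

universal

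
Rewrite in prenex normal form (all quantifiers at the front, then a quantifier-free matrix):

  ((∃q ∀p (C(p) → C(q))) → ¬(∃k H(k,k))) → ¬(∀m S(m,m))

First replace A → B with ¬A ∨ B.
  ¬(¬(∃q ∀p (¬C(p) ∨ C(q))) ∨ ¬(∃k H(k,k))) ∨ ¬(∀m S(m,m))
Move each ¬ inward, flipping quantifiers it crosses:
  (∃q ∀p (¬C(p) ∨ C(q))) ∧ (∃k H(k,k)) ∨ (∃m ¬S(m,m))
Pull the quantifiers to the front (each side's bound variable is not free in the other side):
  ∃q ∀p ∃k ∃m ((¬C(p) ∨ C(q)) ∧ H(k,k) ∨ ¬S(m,m))

∃q ∀p ∃k ∃m ((¬C(p) ∨ C(q)) ∧ H(k,k) ∨ ¬S(m,m))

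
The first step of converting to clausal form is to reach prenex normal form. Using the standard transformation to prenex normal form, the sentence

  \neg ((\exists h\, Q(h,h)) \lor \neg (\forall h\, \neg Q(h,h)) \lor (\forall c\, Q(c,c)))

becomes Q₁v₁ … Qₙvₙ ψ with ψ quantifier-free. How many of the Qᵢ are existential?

1

Push ¬ through the quantifiers and connectives to reach negation normal form:
  (\forall h\, \neg Q(h,h)) \land (\forall h\, \neg Q(h,h)) \land (\exists c\, \neg Q(c,c))
Give each quantifier a distinct variable: h↦v1.
  (\forall h\, \neg Q(h,h)) \land (\forall v1\, \neg Q(v1,v1)) \land (\exists c\, \neg Q(c,c))
Extract every quantifier outward, since the variables are now distinct and don't occur free across branches:
  \forall h\, \forall v1\, \exists c\, (\neg Q(h,h) \land \neg Q(v1,v1) \land \neg Q(c,c))
The prefix is \forall h \forall v1 \exists c: 2 universal, 1 existential.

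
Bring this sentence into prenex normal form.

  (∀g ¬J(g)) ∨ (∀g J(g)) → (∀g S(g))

∃g ∃v1 ∀q (J(g) ∧ ¬J(v1) ∨ S(q))

Rewrite implications/biconditionals: A → B as ¬A ∨ B.
  ¬((∀g ¬J(g)) ∨ (∀g J(g))) ∨ (∀g S(g))
Push ¬ through the quantifiers and connectives to reach negation normal form:
  (∃g J(g)) ∧ (∃g ¬J(g)) ∨ (∀g S(g))
Rename bound variables to avoid capture: g↦v1, g↦q.
  (∃g J(g)) ∧ (∃v1 ¬J(v1)) ∨ (∀q S(q))
Finally move all quantifiers to the prefix:
  ∃g ∃v1 ∀q (J(g) ∧ ¬J(v1) ∨ S(q))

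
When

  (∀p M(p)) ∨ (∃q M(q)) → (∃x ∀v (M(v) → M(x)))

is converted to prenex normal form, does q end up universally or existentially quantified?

Eliminate → and ↔ using ¬ and ∨.
  ¬((∀p M(p)) ∨ (∃q M(q))) ∨ (∃x ∀v (¬M(v) ∨ M(x)))
Push ¬ through the quantifiers and connectives to reach negation normal form:
  (∃p ¬M(p)) ∧ (∀q ¬M(q)) ∨ (∃x ∀v (¬M(v) ∨ M(x)))
All bound variables are already distinct, so no renaming is needed.
Pull the quantifiers to the front (each side's bound variable is not free in the other side):
  ∃p ∀q ∃x ∀v (¬M(p) ∧ ¬M(q) ∨ ¬M(v) ∨ M(x))
The quantifier ∃q sits under an odd number of negations (counting the antecedent side of each →), so it flips to ∀q.

universal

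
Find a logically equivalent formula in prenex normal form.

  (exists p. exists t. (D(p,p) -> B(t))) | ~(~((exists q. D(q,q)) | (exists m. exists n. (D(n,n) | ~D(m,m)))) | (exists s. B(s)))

exists p. exists t. exists q. exists m. exists n. forall s. (~D(p,p) | B(t) | (D(q,q) | D(n,n) | ~D(m,m)) & ~B(s))

Rewrite implications/biconditionals: A → B as ¬A ∨ B.
  (exists p. exists t. (~D(p,p) | B(t))) | ~(~((exists q. D(q,q)) | (exists m. exists n. (D(n,n) | ~D(m,m)))) | (exists s. B(s)))
Drive negations inward (¬∀x A ≡ ∃x ¬A, ¬∃x A ≡ ∀x ¬A, De Morgan for ∧/∨):
  (exists p. exists t. (~D(p,p) | B(t))) | ((exists q. D(q,q)) | (exists m. exists n. (D(n,n) | ~D(m,m)))) & (forall s. ~B(s))
Pull the quantifiers to the front (each side's bound variable is not free in the other side):
  exists p. exists t. exists q. exists m. exists n. forall s. (~D(p,p) | B(t) | (D(q,q) | D(n,n) | ~D(m,m)) & ~B(s))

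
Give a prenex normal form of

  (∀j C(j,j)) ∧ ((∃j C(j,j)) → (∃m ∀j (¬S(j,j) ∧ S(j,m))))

∀j ∀w1 ∃m ∀u1 (C(j,j) ∧ (¬C(w1,w1) ∨ ¬S(u1,u1) ∧ S(u1,m)))

Rewrite implications/biconditionals: A → B as ¬A ∨ B.
  (∀j C(j,j)) ∧ (¬(∃j C(j,j)) ∨ (∃m ∀j (¬S(j,j) ∧ S(j,m))))
Push ¬ through the quantifiers and connectives to reach negation normal form:
  (∀j C(j,j)) ∧ ((∀j ¬C(j,j)) ∨ (∃m ∀j (¬S(j,j) ∧ S(j,m))))
Give each quantifier a distinct variable: j↦w1, j↦u1.
  (∀j C(j,j)) ∧ ((∀w1 ¬C(w1,w1)) ∨ (∃m ∀u1 (¬S(u1,u1) ∧ S(u1,m))))
Extract every quantifier outward, since the variables are now distinct and don't occur free across branches:
  ∀j ∀w1 ∃m ∀u1 (C(j,j) ∧ (¬C(w1,w1) ∨ ¬S(u1,u1) ∧ S(u1,m)))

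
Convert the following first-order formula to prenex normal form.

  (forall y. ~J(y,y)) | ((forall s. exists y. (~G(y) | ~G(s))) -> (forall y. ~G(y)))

forall y. exists s. forall z. forall v. (~J(y,y) | G(z) & G(s) | ~G(v))

Eliminate → and ↔ using ¬ and ∨.
  (forall y. ~J(y,y)) | ~(forall s. exists y. (~G(y) | ~G(s))) | (forall y. ~G(y))
Drive negations inward (¬∀x A ≡ ∃x ¬A, ¬∃x A ≡ ∀x ¬A, De Morgan for ∧/∨):
  (forall y. ~J(y,y)) | (exists s. forall y. (G(y) & G(s))) | (forall y. ~G(y))
Standardize variables apart so no two quantifiers bind the same name: y↦z, y↦v.
  (forall y. ~J(y,y)) | (exists s. forall z. (G(z) & G(s))) | (forall v. ~G(v))
Extract every quantifier outward, since the variables are now distinct and don't occur free across branches:
  forall y. exists s. forall z. forall v. (~J(y,y) | G(z) & G(s) | ~G(v))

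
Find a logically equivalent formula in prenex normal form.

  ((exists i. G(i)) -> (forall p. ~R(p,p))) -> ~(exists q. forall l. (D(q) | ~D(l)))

exists i. exists p. forall q. exists l. (G(i) & R(p,p) | ~D(q) & D(l))

First replace A → B with ¬A ∨ B.
  ~(~(exists i. G(i)) | (forall p. ~R(p,p))) | ~(exists q. forall l. (D(q) | ~D(l)))
Push ¬ through the quantifiers and connectives to reach negation normal form:
  (exists i. G(i)) & (exists p. R(p,p)) | (forall q. exists l. (~D(q) & D(l)))
Pull the quantifiers to the front (each side's bound variable is not free in the other side):
  exists i. exists p. forall q. exists l. (G(i) & R(p,p) | ~D(q) & D(l))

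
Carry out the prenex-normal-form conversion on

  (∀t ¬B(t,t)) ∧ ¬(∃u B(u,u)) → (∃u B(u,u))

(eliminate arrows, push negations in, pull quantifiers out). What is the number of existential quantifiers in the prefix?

3

Eliminate → and ↔ using ¬ and ∨.
  ¬((∀t ¬B(t,t)) ∧ ¬(∃u B(u,u))) ∨ (∃u B(u,u))
Move each ¬ inward, flipping quantifiers it crosses:
  (∃t B(t,t)) ∨ (∃u B(u,u)) ∨ (∃u B(u,u))
Standardize variables apart so no two quantifiers bind the same name: u↦v.
  (∃t B(t,t)) ∨ (∃u B(u,u)) ∨ (∃v B(v,v))
Finally move all quantifiers to the prefix:
  ∃t ∃u ∃v (B(t,t) ∨ B(u,u) ∨ B(v,v))
The prefix is ∃t ∃u ∃v: 0 universal, 3 existential.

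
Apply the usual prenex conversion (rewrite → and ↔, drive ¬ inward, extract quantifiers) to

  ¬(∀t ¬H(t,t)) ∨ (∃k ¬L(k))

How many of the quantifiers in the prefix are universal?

Move each ¬ inward, flipping quantifiers it crosses:
  (∃t H(t,t)) ∨ (∃k ¬L(k))
All bound variables are already distinct, so no renaming is needed.
Extract every quantifier outward, since the variables are now distinct and don't occur free across branches:
  ∃t ∃k (H(t,t) ∨ ¬L(k))
The prefix is ∃t ∃k: 0 universal, 2 existential.

0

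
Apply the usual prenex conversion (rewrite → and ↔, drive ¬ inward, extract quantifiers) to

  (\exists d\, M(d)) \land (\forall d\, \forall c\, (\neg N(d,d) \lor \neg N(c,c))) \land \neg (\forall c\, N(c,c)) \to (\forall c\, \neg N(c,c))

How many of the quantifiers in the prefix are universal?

Rewrite implications/biconditionals: A → B as ¬A ∨ B.
  \neg ((\exists d\, M(d)) \land (\forall d\, \forall c\, (\neg N(d,d) \lor \neg N(c,c))) \land \neg (\forall c\, N(c,c))) \lor (\forall c\, \neg N(c,c))
Drive negations inward (¬∀x A ≡ ∃x ¬A, ¬∃x A ≡ ∀x ¬A, De Morgan for ∧/∨):
  (\forall d\, \neg M(d)) \lor (\exists d\, \exists c\, (N(d,d) \land N(c,c))) \lor (\forall c\, N(c,c)) \lor (\forall c\, \neg N(c,c))
Standardize variables apart so no two quantifiers bind the same name: d↦w1, c↦p, c↦q.
  (\forall d\, \neg M(d)) \lor (\exists w1\, \exists c\, (N(w1,w1) \land N(c,c))) \lor (\forall p\, N(p,p)) \lor (\forall q\, \neg N(q,q))
Extract every quantifier outward, since the variables are now distinct and don't occur free across branches:
  \forall d\, \exists w1\, \exists c\, \forall p\, \forall q\, (\neg M(d) \lor N(w1,w1) \land N(c,c) \lor N(p,p) \lor \neg N(q,q))
The prefix is \forall d \exists w1 \exists c \forall p \forall q: 3 universal, 2 existential.

3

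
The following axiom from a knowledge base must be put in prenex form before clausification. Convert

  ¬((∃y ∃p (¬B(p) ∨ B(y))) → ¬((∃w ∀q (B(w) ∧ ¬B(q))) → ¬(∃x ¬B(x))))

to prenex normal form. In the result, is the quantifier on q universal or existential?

Rewrite implications/biconditionals: A → B as ¬A ∨ B.
  ¬(¬(∃y ∃p (¬B(p) ∨ B(y))) ∨ ¬(¬(∃w ∀q (B(w) ∧ ¬B(q))) ∨ ¬(∃x ¬B(x))))
Drive negations inward (¬∀x A ≡ ∃x ¬A, ¬∃x A ≡ ∀x ¬A, De Morgan for ∧/∨):
  (∃y ∃p (¬B(p) ∨ B(y))) ∧ ((∀w ∃q (¬B(w) ∨ B(q))) ∨ (∀x B(x)))
All bound variables are already distinct, so no renaming is needed.
Extract every quantifier outward, since the variables are now distinct and don't occur free across branches:
  ∃y ∃p ∀w ∃q ∀x ((¬B(p) ∨ B(y)) ∧ (¬B(w) ∨ B(q) ∨ B(x)))
The quantifier ∀q sits under an odd number of negations (counting the antecedent side of each →), so it flips to ∃q.

existential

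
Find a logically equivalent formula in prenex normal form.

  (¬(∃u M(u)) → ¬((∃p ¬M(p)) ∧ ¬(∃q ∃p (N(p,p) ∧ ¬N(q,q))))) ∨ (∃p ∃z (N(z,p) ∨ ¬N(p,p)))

∃u ∀p ∃q ∃s ∃b ∃z (M(u) ∨ M(p) ∨ N(s,s) ∧ ¬N(q,q) ∨ N(z,b) ∨ ¬N(b,b))

Eliminate → and ↔ using ¬ and ∨.
  ¬¬(∃u M(u)) ∨ ¬((∃p ¬M(p)) ∧ ¬(∃q ∃p (N(p,p) ∧ ¬N(q,q)))) ∨ (∃p ∃z (N(z,p) ∨ ¬N(p,p)))
Move each ¬ inward, flipping quantifiers it crosses:
  (∃u M(u)) ∨ (∀p M(p)) ∨ (∃q ∃p (N(p,p) ∧ ¬N(q,q))) ∨ (∃p ∃z (N(z,p) ∨ ¬N(p,p)))
Rename bound variables to avoid capture: p↦s, p↦b.
  (∃u M(u)) ∨ (∀p M(p)) ∨ (∃q ∃s (N(s,s) ∧ ¬N(q,q))) ∨ (∃b ∃z (N(z,b) ∨ ¬N(b,b)))
Extract every quantifier outward, since the variables are now distinct and don't occur free across branches:
  ∃u ∀p ∃q ∃s ∃b ∃z (M(u) ∨ M(p) ∨ N(s,s) ∧ ¬N(q,q) ∨ N(z,b) ∨ ¬N(b,b))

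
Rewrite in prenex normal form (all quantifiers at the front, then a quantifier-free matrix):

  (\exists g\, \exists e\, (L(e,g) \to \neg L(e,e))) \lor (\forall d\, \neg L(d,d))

First replace A → B with ¬A ∨ B.
  (\exists g\, \exists e\, (\neg L(e,g) \lor \neg L(e,e))) \lor (\forall d\, \neg L(d,d))
All bound variables are already distinct, so no renaming is needed.
Finally move all quantifiers to the prefix:
  \exists g\, \exists e\, \forall d\, (\neg L(e,g) \lor \neg L(e,e) \lor \neg L(d,d))

\exists g\, \exists e\, \forall d\, (\neg L(e,g) \lor \neg L(e,e) \lor \neg L(d,d))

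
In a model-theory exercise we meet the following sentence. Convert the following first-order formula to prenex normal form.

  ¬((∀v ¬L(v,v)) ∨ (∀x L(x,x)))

Drive negations inward (¬∀x A ≡ ∃x ¬A, ¬∃x A ≡ ∀x ¬A, De Morgan for ∧/∨):
  (∃v L(v,v)) ∧ (∃x ¬L(x,x))
Extract every quantifier outward, since the variables are now distinct and don't occur free across branches:
  ∃v ∃x (L(v,v) ∧ ¬L(x,x))

∃v ∃x (L(v,v) ∧ ¬L(x,x))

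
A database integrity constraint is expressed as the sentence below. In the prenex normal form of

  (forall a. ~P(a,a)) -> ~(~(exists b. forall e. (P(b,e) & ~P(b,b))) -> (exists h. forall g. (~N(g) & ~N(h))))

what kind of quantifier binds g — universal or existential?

existential

Eliminate → and ↔ using ¬ and ∨.
  ~(forall a. ~P(a,a)) | ~(~~(exists b. forall e. (P(b,e) & ~P(b,b))) | (exists h. forall g. (~N(g) & ~N(h))))
Move each ¬ inward, flipping quantifiers it crosses:
  (exists a. P(a,a)) | (forall b. exists e. (~P(b,e) | P(b,b))) & (forall h. exists g. (N(g) | N(h)))
Finally move all quantifiers to the prefix:
  exists a. forall b. exists e. forall h. exists g. (P(a,a) | (~P(b,e) | P(b,b)) & (N(g) | N(h)))
The quantifier forall g sits under an odd number of negations (counting the antecedent side of each →), so it flips to exists g.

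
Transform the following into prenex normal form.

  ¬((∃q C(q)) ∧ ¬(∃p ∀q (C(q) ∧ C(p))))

Push ¬ through the quantifiers and connectives to reach negation normal form:
  (∀q ¬C(q)) ∨ (∃p ∀q (C(q) ∧ C(p)))
Rename bound variables to avoid capture: q↦w.
  (∀q ¬C(q)) ∨ (∃p ∀w (C(w) ∧ C(p)))
Extract every quantifier outward, since the variables are now distinct and don't occur free across branches:
  ∀q ∃p ∀w (¬C(q) ∨ C(w) ∧ C(p))

∀q ∃p ∀w (¬C(q) ∨ C(w) ∧ C(p))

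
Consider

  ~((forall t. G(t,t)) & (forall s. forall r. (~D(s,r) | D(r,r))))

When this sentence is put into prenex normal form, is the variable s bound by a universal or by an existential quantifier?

existential

Drive negations inward (¬∀x A ≡ ∃x ¬A, ¬∃x A ≡ ∀x ¬A, De Morgan for ∧/∨):
  (exists t. ~G(t,t)) | (exists s. exists r. (D(s,r) & ~D(r,r)))
All bound variables are already distinct, so no renaming is needed.
Extract every quantifier outward, since the variables are now distinct and don't occur free across branches:
  exists t. exists s. exists r. (~G(t,t) | D(s,r) & ~D(r,r))
The quantifier forall s sits under an odd number of negations, so it flips to exists s.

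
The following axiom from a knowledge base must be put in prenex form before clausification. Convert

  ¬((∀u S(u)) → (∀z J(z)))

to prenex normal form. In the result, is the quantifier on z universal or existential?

Eliminate → and ↔ using ¬ and ∨.
  ¬(¬(∀u S(u)) ∨ (∀z J(z)))
Push ¬ through the quantifiers and connectives to reach negation normal form:
  (∀u S(u)) ∧ (∃z ¬J(z))
Finally move all quantifiers to the prefix:
  ∀u ∃z (S(u) ∧ ¬J(z))
The quantifier ∀z sits under an odd number of negations (counting the antecedent side of each →), so it flips to ∃z.

existential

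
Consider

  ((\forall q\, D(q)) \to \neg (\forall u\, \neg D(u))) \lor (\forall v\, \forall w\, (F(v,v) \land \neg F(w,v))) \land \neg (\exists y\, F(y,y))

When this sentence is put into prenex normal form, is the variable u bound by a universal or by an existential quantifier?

existential

Eliminate → and ↔ using ¬ and ∨.
  \neg (\forall q\, D(q)) \lor \neg (\forall u\, \neg D(u)) \lor (\forall v\, \forall w\, (F(v,v) \land \neg F(w,v))) \land \neg (\exists y\, F(y,y))
Drive negations inward (¬∀x A ≡ ∃x ¬A, ¬∃x A ≡ ∀x ¬A, De Morgan for ∧/∨):
  (\exists q\, \neg D(q)) \lor (\exists u\, D(u)) \lor (\forall v\, \forall w\, (F(v,v) \land \neg F(w,v))) \land (\forall y\, \neg F(y,y))
Extract every quantifier outward, since the variables are now distinct and don't occur free across branches:
  \exists q\, \exists u\, \forall v\, \forall w\, \forall y\, (\neg D(q) \lor D(u) \lor F(v,v) \land \neg F(w,v) \land \neg F(y,y))
The quantifier \forall u sits under an odd number of negations (counting the antecedent side of each →), so it flips to \exists u.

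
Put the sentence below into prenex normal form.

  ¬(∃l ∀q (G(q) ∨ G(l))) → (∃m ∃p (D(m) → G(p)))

∃l ∀q ∃m ∃p (G(q) ∨ G(l) ∨ ¬D(m) ∨ G(p))

First replace A → B with ¬A ∨ B.
  ¬¬(∃l ∀q (G(q) ∨ G(l))) ∨ (∃m ∃p (¬D(m) ∨ G(p)))
Move each ¬ inward, flipping quantifiers it crosses:
  (∃l ∀q (G(q) ∨ G(l))) ∨ (∃m ∃p (¬D(m) ∨ G(p)))
Pull the quantifiers to the front (each side's bound variable is not free in the other side):
  ∃l ∀q ∃m ∃p (G(q) ∨ G(l) ∨ ¬D(m) ∨ G(p))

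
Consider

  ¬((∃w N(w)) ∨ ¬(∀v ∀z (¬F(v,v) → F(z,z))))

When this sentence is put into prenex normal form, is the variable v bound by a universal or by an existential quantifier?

universal

Eliminate → and ↔ using ¬ and ∨.
  ¬((∃w N(w)) ∨ ¬(∀v ∀z (¬¬F(v,v) ∨ F(z,z))))
Drive negations inward (¬∀x A ≡ ∃x ¬A, ¬∃x A ≡ ∀x ¬A, De Morgan for ∧/∨):
  (∀w ¬N(w)) ∧ (∀v ∀z (F(v,v) ∨ F(z,z)))
Finally move all quantifiers to the prefix:
  ∀w ∀v ∀z (¬N(w) ∧ (F(v,v) ∨ F(z,z)))
The quantifier ∀v sits under an even number of negations (counting the antecedent side of each →), so it remains universal.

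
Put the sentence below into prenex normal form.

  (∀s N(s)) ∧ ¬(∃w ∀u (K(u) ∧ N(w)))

Drive negations inward (¬∀x A ≡ ∃x ¬A, ¬∃x A ≡ ∀x ¬A, De Morgan for ∧/∨):
  (∀s N(s)) ∧ (∀w ∃u (¬K(u) ∨ ¬N(w)))
Pull the quantifiers to the front (each side's bound variable is not free in the other side):
  ∀s ∀w ∃u (N(s) ∧ (¬K(u) ∨ ¬N(w)))

∀s ∀w ∃u (N(s) ∧ (¬K(u) ∨ ¬N(w)))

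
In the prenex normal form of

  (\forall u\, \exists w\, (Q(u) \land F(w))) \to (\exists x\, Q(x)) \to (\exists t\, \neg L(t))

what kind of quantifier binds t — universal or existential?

First replace A → B with ¬A ∨ B.
  \neg (\forall u\, \exists w\, (Q(u) \land F(w))) \lor \neg (\exists x\, Q(x)) \lor (\exists t\, \neg L(t))
Move each ¬ inward, flipping quantifiers it crosses:
  (\exists u\, \forall w\, (\neg Q(u) \lor \neg F(w))) \lor (\forall x\, \neg Q(x)) \lor (\exists t\, \neg L(t))
All bound variables are already distinct, so no renaming is needed.
Extract every quantifier outward, since the variables are now distinct and don't occur free across branches:
  \exists u\, \forall w\, \forall x\, \exists t\, (\neg Q(u) \lor \neg F(w) \lor \neg Q(x) \lor \neg L(t))
The quantifier \exists t sits under an even number of negations (counting the antecedent side of each →), so it remains existential.

existential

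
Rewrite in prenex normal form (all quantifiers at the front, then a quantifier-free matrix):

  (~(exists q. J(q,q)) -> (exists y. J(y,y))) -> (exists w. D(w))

Eliminate → and ↔ using ¬ and ∨.
  ~(~~(exists q. J(q,q)) | (exists y. J(y,y))) | (exists w. D(w))
Move each ¬ inward, flipping quantifiers it crosses:
  (forall q. ~J(q,q)) & (forall y. ~J(y,y)) | (exists w. D(w))
Finally move all quantifiers to the prefix:
  forall q. forall y. exists w. (~J(q,q) & ~J(y,y) | D(w))

forall q. forall y. exists w. (~J(q,q) & ~J(y,y) | D(w))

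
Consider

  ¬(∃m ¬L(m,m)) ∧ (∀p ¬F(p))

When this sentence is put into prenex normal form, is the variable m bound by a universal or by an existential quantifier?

universal

Drive negations inward (¬∀x A ≡ ∃x ¬A, ¬∃x A ≡ ∀x ¬A, De Morgan for ∧/∨):
  (∀m L(m,m)) ∧ (∀p ¬F(p))
Extract every quantifier outward, since the variables are now distinct and don't occur free across branches:
  ∀m ∀p (L(m,m) ∧ ¬F(p))
The quantifier ∃m sits under an odd number of negations, so it flips to ∀m.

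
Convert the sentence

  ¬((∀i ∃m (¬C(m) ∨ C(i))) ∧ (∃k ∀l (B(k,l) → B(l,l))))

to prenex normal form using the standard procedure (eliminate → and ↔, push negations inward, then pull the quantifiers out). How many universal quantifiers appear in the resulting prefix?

Rewrite implications/biconditionals: A → B as ¬A ∨ B.
  ¬((∀i ∃m (¬C(m) ∨ C(i))) ∧ (∃k ∀l (¬B(k,l) ∨ B(l,l))))
Move each ¬ inward, flipping quantifiers it crosses:
  (∃i ∀m (C(m) ∧ ¬C(i))) ∨ (∀k ∃l (B(k,l) ∧ ¬B(l,l)))
Extract every quantifier outward, since the variables are now distinct and don't occur free across branches:
  ∃i ∀m ∀k ∃l (C(m) ∧ ¬C(i) ∨ B(k,l) ∧ ¬B(l,l))
The prefix is ∃i ∀m ∀k ∃l: 2 universal, 2 existential.

2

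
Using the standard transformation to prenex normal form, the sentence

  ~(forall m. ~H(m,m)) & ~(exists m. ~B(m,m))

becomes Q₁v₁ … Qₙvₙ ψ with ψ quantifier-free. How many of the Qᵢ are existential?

1

Push ¬ through the quantifiers and connectives to reach negation normal form:
  (exists m. H(m,m)) & (forall m. B(m,m))
Standardize variables apart so no two quantifiers bind the same name: m↦c.
  (exists m. H(m,m)) & (forall c. B(c,c))
Finally move all quantifiers to the prefix:
  exists m. forall c. (H(m,m) & B(c,c))
The prefix is exists m forall c: 1 universal, 1 existential.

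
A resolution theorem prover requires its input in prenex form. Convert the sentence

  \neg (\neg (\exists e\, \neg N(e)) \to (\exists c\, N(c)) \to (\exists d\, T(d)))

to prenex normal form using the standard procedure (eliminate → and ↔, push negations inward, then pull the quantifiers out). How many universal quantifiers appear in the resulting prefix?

2

First replace A → B with ¬A ∨ B.
  \neg (\neg \neg (\exists e\, \neg N(e)) \lor \neg (\exists c\, N(c)) \lor (\exists d\, T(d)))
Move each ¬ inward, flipping quantifiers it crosses:
  (\forall e\, N(e)) \land (\exists c\, N(c)) \land (\forall d\, \neg T(d))
All bound variables are already distinct, so no renaming is needed.
Pull the quantifiers to the front (each side's bound variable is not free in the other side):
  \forall e\, \exists c\, \forall d\, (N(e) \land N(c) \land \neg T(d))
The prefix is \forall e \exists c \forall d: 2 universal, 1 existential.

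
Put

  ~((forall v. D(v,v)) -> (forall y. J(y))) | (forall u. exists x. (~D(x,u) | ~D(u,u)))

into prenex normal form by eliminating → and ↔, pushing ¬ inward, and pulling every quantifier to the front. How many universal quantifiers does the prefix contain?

Eliminate → and ↔ using ¬ and ∨.
  ~(~(forall v. D(v,v)) | (forall y. J(y))) | (forall u. exists x. (~D(x,u) | ~D(u,u)))
Move each ¬ inward, flipping quantifiers it crosses:
  (forall v. D(v,v)) & (exists y. ~J(y)) | (forall u. exists x. (~D(x,u) | ~D(u,u)))
All bound variables are already distinct, so no renaming is needed.
Finally move all quantifiers to the prefix:
  forall v. exists y. forall u. exists x. (D(v,v) & ~J(y) | ~D(x,u) | ~D(u,u))
The prefix is forall v exists y forall u exists x: 2 universal, 2 existential.

2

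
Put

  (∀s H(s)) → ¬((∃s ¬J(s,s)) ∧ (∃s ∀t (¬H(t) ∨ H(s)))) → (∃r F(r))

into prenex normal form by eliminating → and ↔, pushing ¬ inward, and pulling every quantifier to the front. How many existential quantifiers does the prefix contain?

Rewrite implications/biconditionals: A → B as ¬A ∨ B.
  ¬(∀s H(s)) ∨ ¬¬((∃s ¬J(s,s)) ∧ (∃s ∀t (¬H(t) ∨ H(s)))) ∨ (∃r F(r))
Move each ¬ inward, flipping quantifiers it crosses:
  (∃s ¬H(s)) ∨ (∃s ¬J(s,s)) ∧ (∃s ∀t (¬H(t) ∨ H(s))) ∨ (∃r F(r))
Give each quantifier a distinct variable: s↦y, s↦a.
  (∃s ¬H(s)) ∨ (∃y ¬J(y,y)) ∧ (∃a ∀t (¬H(t) ∨ H(a))) ∨ (∃r F(r))
Extract every quantifier outward, since the variables are now distinct and don't occur free across branches:
  ∃s ∃y ∃a ∀t ∃r (¬H(s) ∨ ¬J(y,y) ∧ (¬H(t) ∨ H(a)) ∨ F(r))
The prefix is ∃s ∃y ∃a ∀t ∃r: 1 universal, 4 existential.

4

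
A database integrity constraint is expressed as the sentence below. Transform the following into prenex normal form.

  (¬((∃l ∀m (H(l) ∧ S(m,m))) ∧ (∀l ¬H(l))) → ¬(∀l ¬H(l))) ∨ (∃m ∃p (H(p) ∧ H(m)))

Eliminate → and ↔ using ¬ and ∨.
  ¬¬((∃l ∀m (H(l) ∧ S(m,m))) ∧ (∀l ¬H(l))) ∨ ¬(∀l ¬H(l)) ∨ (∃m ∃p (H(p) ∧ H(m)))
Move each ¬ inward, flipping quantifiers it crosses:
  (∃l ∀m (H(l) ∧ S(m,m))) ∧ (∀l ¬H(l)) ∨ (∃l H(l)) ∨ (∃m ∃p (H(p) ∧ H(m)))
Standardize variables apart so no two quantifiers bind the same name: l↦w1, l↦z1, m↦a.
  (∃l ∀m (H(l) ∧ S(m,m))) ∧ (∀w1 ¬H(w1)) ∨ (∃z1 H(z1)) ∨ (∃a ∃p (H(p) ∧ H(a)))
Finally move all quantifiers to the prefix:
  ∃l ∀m ∀w1 ∃z1 ∃a ∃p (H(l) ∧ S(m,m) ∧ ¬H(w1) ∨ H(z1) ∨ H(p) ∧ H(a))

∃l ∀m ∀w1 ∃z1 ∃a ∃p (H(l) ∧ S(m,m) ∧ ¬H(w1) ∨ H(z1) ∨ H(p) ∧ H(a))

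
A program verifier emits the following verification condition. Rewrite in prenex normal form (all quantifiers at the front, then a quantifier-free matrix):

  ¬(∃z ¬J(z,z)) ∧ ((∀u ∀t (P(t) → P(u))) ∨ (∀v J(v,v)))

∀z ∀u ∀t ∀v (J(z,z) ∧ (¬P(t) ∨ P(u) ∨ J(v,v)))

Eliminate → and ↔ using ¬ and ∨.
  ¬(∃z ¬J(z,z)) ∧ ((∀u ∀t (¬P(t) ∨ P(u))) ∨ (∀v J(v,v)))
Move each ¬ inward, flipping quantifiers it crosses:
  (∀z J(z,z)) ∧ ((∀u ∀t (¬P(t) ∨ P(u))) ∨ (∀v J(v,v)))
Pull the quantifiers to the front (each side's bound variable is not free in the other side):
  ∀z ∀u ∀t ∀v (J(z,z) ∧ (¬P(t) ∨ P(u) ∨ J(v,v)))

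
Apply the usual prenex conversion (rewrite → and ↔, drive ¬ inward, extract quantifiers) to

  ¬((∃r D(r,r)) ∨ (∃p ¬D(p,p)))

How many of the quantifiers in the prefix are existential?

Push ¬ through the quantifiers and connectives to reach negation normal form:
  (∀r ¬D(r,r)) ∧ (∀p D(p,p))
All bound variables are already distinct, so no renaming is needed.
Finally move all quantifiers to the prefix:
  ∀r ∀p (¬D(r,r) ∧ D(p,p))
The prefix is ∀r ∀p: 2 universal, 0 existential.

0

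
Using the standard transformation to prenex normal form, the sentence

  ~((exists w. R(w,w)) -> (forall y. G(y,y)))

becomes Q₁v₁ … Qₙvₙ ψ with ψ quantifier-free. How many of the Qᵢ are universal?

0

Rewrite implications/biconditionals: A → B as ¬A ∨ B.
  ~(~(exists w. R(w,w)) | (forall y. G(y,y)))
Move each ¬ inward, flipping quantifiers it crosses:
  (exists w. R(w,w)) & (exists y. ~G(y,y))
Finally move all quantifiers to the prefix:
  exists w. exists y. (R(w,w) & ~G(y,y))
The prefix is exists w exists y: 0 universal, 2 existential.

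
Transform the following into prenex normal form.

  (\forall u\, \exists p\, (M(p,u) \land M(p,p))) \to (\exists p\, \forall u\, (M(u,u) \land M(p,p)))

\exists u\, \forall p\, \exists y1\, \forall t\, (\neg M(p,u) \lor \neg M(p,p) \lor M(t,t) \land M(y1,y1))

Rewrite implications/biconditionals: A → B as ¬A ∨ B.
  \neg (\forall u\, \exists p\, (M(p,u) \land M(p,p))) \lor (\exists p\, \forall u\, (M(u,u) \land M(p,p)))
Move each ¬ inward, flipping quantifiers it crosses:
  (\exists u\, \forall p\, (\neg M(p,u) \lor \neg M(p,p))) \lor (\exists p\, \forall u\, (M(u,u) \land M(p,p)))
Rename bound variables to avoid capture: p↦y1, u↦t.
  (\exists u\, \forall p\, (\neg M(p,u) \lor \neg M(p,p))) \lor (\exists y1\, \forall t\, (M(t,t) \land M(y1,y1)))
Pull the quantifiers to the front (each side's bound variable is not free in the other side):
  \exists u\, \forall p\, \exists y1\, \forall t\, (\neg M(p,u) \lor \neg M(p,p) \lor M(t,t) \land M(y1,y1))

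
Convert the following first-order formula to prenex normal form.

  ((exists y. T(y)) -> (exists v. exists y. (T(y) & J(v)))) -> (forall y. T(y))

exists y. forall v. forall z. forall u. (T(y) & (~T(z) | ~J(v)) | T(u))

Rewrite implications/biconditionals: A → B as ¬A ∨ B.
  ~(~(exists y. T(y)) | (exists v. exists y. (T(y) & J(v)))) | (forall y. T(y))
Push ¬ through the quantifiers and connectives to reach negation normal form:
  (exists y. T(y)) & (forall v. forall y. (~T(y) | ~J(v))) | (forall y. T(y))
Rename bound variables to avoid capture: y↦z, y↦u.
  (exists y. T(y)) & (forall v. forall z. (~T(z) | ~J(v))) | (forall u. T(u))
Pull the quantifiers to the front (each side's bound variable is not free in the other side):
  exists y. forall v. forall z. forall u. (T(y) & (~T(z) | ~J(v)) | T(u))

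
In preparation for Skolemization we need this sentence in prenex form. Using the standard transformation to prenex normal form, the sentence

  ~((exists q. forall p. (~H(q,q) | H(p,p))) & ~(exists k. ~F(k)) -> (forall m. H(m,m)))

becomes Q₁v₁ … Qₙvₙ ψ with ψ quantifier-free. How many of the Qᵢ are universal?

Eliminate → and ↔ using ¬ and ∨.
  ~(~((exists q. forall p. (~H(q,q) | H(p,p))) & ~(exists k. ~F(k))) | (forall m. H(m,m)))
Drive negations inward (¬∀x A ≡ ∃x ¬A, ¬∃x A ≡ ∀x ¬A, De Morgan for ∧/∨):
  (exists q. forall p. (~H(q,q) | H(p,p))) & (forall k. F(k)) & (exists m. ~H(m,m))
All bound variables are already distinct, so no renaming is needed.
Extract every quantifier outward, since the variables are now distinct and don't occur free across branches:
  exists q. forall p. forall k. exists m. ((~H(q,q) | H(p,p)) & F(k) & ~H(m,m))
The prefix is exists q forall p forall k exists m: 2 universal, 2 existential.

2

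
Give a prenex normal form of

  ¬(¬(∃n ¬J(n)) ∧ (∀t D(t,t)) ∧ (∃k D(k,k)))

Push ¬ through the quantifiers and connectives to reach negation normal form:
  (∃n ¬J(n)) ∨ (∃t ¬D(t,t)) ∨ (∀k ¬D(k,k))
Finally move all quantifiers to the prefix:
  ∃n ∃t ∀k (¬J(n) ∨ ¬D(t,t) ∨ ¬D(k,k))

∃n ∃t ∀k (¬J(n) ∨ ¬D(t,t) ∨ ¬D(k,k))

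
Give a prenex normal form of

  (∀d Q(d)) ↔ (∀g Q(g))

∃d ∀g ∃z1 ∀u ((¬Q(d) ∨ Q(g)) ∧ (¬Q(z1) ∨ Q(u)))

Rewrite implications/biconditionals: A → B as ¬A ∨ B; A ↔ B as (¬A ∨ B) ∧ (¬B ∨ A).
  (¬(∀d Q(d)) ∨ (∀g Q(g))) ∧ (¬(∀g Q(g)) ∨ (∀d Q(d)))
Drive negations inward (¬∀x A ≡ ∃x ¬A, ¬∃x A ≡ ∀x ¬A, De Morgan for ∧/∨):
  ((∃d ¬Q(d)) ∨ (∀g Q(g))) ∧ ((∃g ¬Q(g)) ∨ (∀d Q(d)))
Standardize variables apart so no two quantifiers bind the same name: g↦z1, d↦u.
  ((∃d ¬Q(d)) ∨ (∀g Q(g))) ∧ ((∃z1 ¬Q(z1)) ∨ (∀u Q(u)))
Extract every quantifier outward, since the variables are now distinct and don't occur free across branches:
  ∃d ∀g ∃z1 ∀u ((¬Q(d) ∨ Q(g)) ∧ (¬Q(z1) ∨ Q(u)))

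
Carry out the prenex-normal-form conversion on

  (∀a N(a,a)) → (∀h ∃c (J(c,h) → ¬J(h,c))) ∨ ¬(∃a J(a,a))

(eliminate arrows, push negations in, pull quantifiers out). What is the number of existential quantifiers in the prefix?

2

Rewrite implications/biconditionals: A → B as ¬A ∨ B.
  ¬(∀a N(a,a)) ∨ (∀h ∃c (¬J(c,h) ∨ ¬J(h,c))) ∨ ¬(∃a J(a,a))
Drive negations inward (¬∀x A ≡ ∃x ¬A, ¬∃x A ≡ ∀x ¬A, De Morgan for ∧/∨):
  (∃a ¬N(a,a)) ∨ (∀h ∃c (¬J(c,h) ∨ ¬J(h,c))) ∨ (∀a ¬J(a,a))
Standardize variables apart so no two quantifiers bind the same name: a↦w1.
  (∃a ¬N(a,a)) ∨ (∀h ∃c (¬J(c,h) ∨ ¬J(h,c))) ∨ (∀w1 ¬J(w1,w1))
Pull the quantifiers to the front (each side's bound variable is not free in the other side):
  ∃a ∀h ∃c ∀w1 (¬N(a,a) ∨ ¬J(c,h) ∨ ¬J(h,c) ∨ ¬J(w1,w1))
The prefix is ∃a ∀h ∃c ∀w1: 2 universal, 2 existential.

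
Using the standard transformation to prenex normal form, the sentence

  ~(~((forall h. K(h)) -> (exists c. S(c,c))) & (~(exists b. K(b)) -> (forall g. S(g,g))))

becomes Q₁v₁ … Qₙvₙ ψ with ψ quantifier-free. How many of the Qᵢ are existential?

First replace A → B with ¬A ∨ B.
  ~(~(~(forall h. K(h)) | (exists c. S(c,c))) & (~~(exists b. K(b)) | (forall g. S(g,g))))
Move each ¬ inward, flipping quantifiers it crosses:
  (exists h. ~K(h)) | (exists c. S(c,c)) | (forall b. ~K(b)) & (exists g. ~S(g,g))
Extract every quantifier outward, since the variables are now distinct and don't occur free across branches:
  exists h. exists c. forall b. exists g. (~K(h) | S(c,c) | ~K(b) & ~S(g,g))
The prefix is exists h exists c forall b exists g: 1 universal, 3 existential.

3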